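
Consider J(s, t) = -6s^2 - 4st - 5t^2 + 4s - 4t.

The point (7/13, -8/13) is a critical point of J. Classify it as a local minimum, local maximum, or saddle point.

The Hessian of J is constant: H = [[-12, -4], [-4, -10]].
det(H) = (-12)·(-10) − (-4)² = 104.
det(H) > 0 and tr(H) = -22 < 0, so H is negative definite and the point is a local maximum.

local maximum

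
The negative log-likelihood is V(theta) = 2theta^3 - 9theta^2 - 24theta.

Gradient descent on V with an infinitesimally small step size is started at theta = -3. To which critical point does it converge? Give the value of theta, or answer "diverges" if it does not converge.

V'(theta) = 6(theta - 4)(theta + 1), so V'(-3) = 84.
Gradient descent moves in the -V' direction, i.e. theta is decreasing.
There is no critical point below theta=-3, and V' keeps the same sign, so the iterate runs off to −∞.

diverges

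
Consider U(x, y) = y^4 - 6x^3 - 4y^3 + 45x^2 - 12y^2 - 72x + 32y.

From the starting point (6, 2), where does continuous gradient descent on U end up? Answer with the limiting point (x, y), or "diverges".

U is separable, so gradient descent decouples: x follows -∂U/∂x, y follows -∂U/∂y.
∂U/∂x = -18(x - 4)(x - 1); at x=6 this is -180, so x increases.
∂U/∂y = 4(y - 4)(y - 1)(y + 2); at y=2 this is -32, so y increases.
The x-coordinate has no critical point in that direction and runs off to infinity.

diverges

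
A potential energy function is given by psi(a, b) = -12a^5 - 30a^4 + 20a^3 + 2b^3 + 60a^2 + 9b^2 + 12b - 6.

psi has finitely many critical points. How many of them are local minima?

psi separates as a function of a plus a function of b, so ∇psi=0 decouples.
∂psi/∂a = -60a(a - 1)(a + 1)(a + 2) = 0 at a ∈ {-2, -1, 0, 1}; ∂psi/∂b = 6(b + 1)(b + 2) = 0 at b ∈ {-2, -1}.
The Hessian is diagonal: diag(psi_aa, psi_bb). Second derivatives: psi_aa(-2)=360, psi_aa(-1)=-120, psi_aa(0)=120, psi_aa(1)=-360; psi_bb(-2)=-6, psi_bb(-1)=6.
Local minima occur where both diagonal entries positive: (-2, -1), (0, -1). Count: 2.

2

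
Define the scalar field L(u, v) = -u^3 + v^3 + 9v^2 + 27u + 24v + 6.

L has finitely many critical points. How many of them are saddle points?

L separates as a function of u plus a function of v, so ∇L=0 decouples.
∂L/∂u = -3(u - 3)(u + 3) = 0 at u ∈ {-3, 3}; ∂L/∂v = 3(v + 2)(v + 4) = 0 at v ∈ {-4, -2}.
The Hessian is diagonal: diag(L_uu, L_vv). Second derivatives: L_uu(-3)=18, L_uu(3)=-18; L_vv(-4)=-6, L_vv(-2)=6.
Saddle points occur where the two diagonal entries have opposite signs: (-3, -4), (3, -2). Count: 2.

2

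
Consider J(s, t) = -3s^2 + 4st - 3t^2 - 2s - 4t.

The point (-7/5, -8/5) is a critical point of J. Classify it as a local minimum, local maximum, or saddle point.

local maximum

The Hessian of J is constant: H = [[-6, 4], [4, -6]].
det(H) = (-6)·(-6) − 4² = 20.
det(H) > 0 and tr(H) = -12 < 0, so H is negative definite and the point is a local maximum.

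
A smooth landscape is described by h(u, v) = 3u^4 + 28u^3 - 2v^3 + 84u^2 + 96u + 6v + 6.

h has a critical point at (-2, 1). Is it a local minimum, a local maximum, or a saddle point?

local maximum

The mixed partial ∂²h/∂u∂v is 0, so the Hessian at any point is diag(h_uu, h_vv) = diag(12(3u^2 + 14u + 14), -12v).
At (-2, 1): H = diag(-24, -12).
Both eigenvalues are negative, so H is negative definite: a local maximum.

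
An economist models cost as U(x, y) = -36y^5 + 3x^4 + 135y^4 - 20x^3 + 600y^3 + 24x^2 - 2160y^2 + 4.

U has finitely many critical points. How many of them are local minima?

U separates as a function of x plus a function of y, so ∇U=0 decouples.
∂U/∂x = 12x(x - 4)(x - 1) = 0 at x ∈ {0, 1, 4}; ∂U/∂y = -180y(y - 4)(y - 2)(y + 3) = 0 at y ∈ {-3, 0, 2, 4}.
The Hessian is diagonal: diag(U_xx, U_yy). Second derivatives: U_xx(0)=48, U_xx(1)=-36, U_xx(4)=144; U_yy(-3)=18900, U_yy(0)=-4320, U_yy(2)=3600, U_yy(4)=-10080.
Local minima occur where both diagonal entries positive: (0, -3), (0, 2), (4, -3), (4, 2). Count: 4.

4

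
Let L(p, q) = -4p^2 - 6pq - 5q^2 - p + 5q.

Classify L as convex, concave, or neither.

concave

L is quadratic, so its Hessian is the constant matrix H = [[-8, -6], [-6, -10]].
det(H) = 44, tr(H) = -18.
det(H) > 0 and tr(H) < 0, so H is negative definite everywhere: concave.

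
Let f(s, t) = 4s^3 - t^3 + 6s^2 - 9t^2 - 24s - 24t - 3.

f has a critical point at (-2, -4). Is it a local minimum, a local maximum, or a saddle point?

The mixed partial ∂²f/∂s∂t is 0, so the Hessian at any point is diag(f_ss, f_tt) = diag(12(2s + 1), -6(t + 3)).
At (-2, -4): H = diag(-36, 6).
The eigenvalues have opposite signs, so H is indefinite: a saddle point.

saddle point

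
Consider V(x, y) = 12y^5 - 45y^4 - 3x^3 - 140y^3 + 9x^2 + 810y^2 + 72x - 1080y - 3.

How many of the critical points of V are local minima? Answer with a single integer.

2

V separates as a function of x plus a function of y, so ∇V=0 decouples.
∂V/∂x = -9(x - 4)(x + 2) = 0 at x ∈ {-2, 4}; ∂V/∂y = 60(y - 3)(y - 2)(y - 1)(y + 3) = 0 at y ∈ {-3, 1, 2, 3}.
The Hessian is diagonal: diag(V_xx, V_yy). Second derivatives: V_xx(-2)=54, V_xx(4)=-54; V_yy(-3)=-7200, V_yy(1)=480, V_yy(2)=-300, V_yy(3)=720.
Local minima occur where both diagonal entries positive: (-2, 1), (-2, 3). Count: 2.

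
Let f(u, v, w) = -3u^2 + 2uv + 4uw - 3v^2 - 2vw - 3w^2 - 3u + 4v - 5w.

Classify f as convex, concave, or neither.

f is quadratic, so its Hessian is the constant matrix H = [[-6, 2, 4], [2, -6, -2], [4, -2, -6]].
Leading principal minors: -6, 32, -104.
Signs alternate −, +, − ⇒ H ≺ 0 ⇒ concave.

concave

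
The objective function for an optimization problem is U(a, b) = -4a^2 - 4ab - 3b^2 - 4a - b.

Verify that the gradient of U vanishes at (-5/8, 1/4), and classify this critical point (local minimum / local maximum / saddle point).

∇U = (-8a - 4b - 4, -4a - 6b - 1); substituting (-5/8, 1/4) gives ∇U = (0, 0), so (-5/8, 1/4) is indeed a critical point.
The Hessian of U is constant: H = [[-8, -4], [-4, -6]].
det(H) = (-8)·(-6) − (-4)² = 32.
det(H) > 0 and tr(H) = -14 < 0, so H is negative definite and the point is a local maximum.

local maximum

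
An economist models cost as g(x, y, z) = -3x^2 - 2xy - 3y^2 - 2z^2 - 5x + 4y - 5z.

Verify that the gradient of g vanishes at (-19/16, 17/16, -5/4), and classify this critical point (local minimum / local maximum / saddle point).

local maximum

∇g = (-6x - 2y - 5, -2x - 6y + 4, -4z - 5); substituting (-19/16, 17/16, -5/4) gives ∇g = (0, 0, 0), so (-19/16, 17/16, -5/4) is indeed a critical point.
The Hessian is constant: H = [[-6, -2, 0], [-2, -6, 0], [0, 0, -4]].
Leading principal minors: Δ₁ = -6, Δ₂ = 32, Δ₃ = -128.
The minors alternate sign starting negative (−, +, −), so H is negative definite: a local maximum.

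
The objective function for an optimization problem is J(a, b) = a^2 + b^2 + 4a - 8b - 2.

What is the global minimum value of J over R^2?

-22

J(a,b) separates as P(a) + Q(b) − 2, so its minimum is min P + min Q − 2.
P'(a) = 2a + 4 vanishes at a ∈ {-2}; Q'(b) = 2b - 8 vanishes at b ∈ {4}.
Local minima of P (where P''>0): P(-2)=-4. Local minima of Q: Q(4)=-16.
So the global minimum of J is P(-2) + Q(4) − 2 = -4 − 16 − 2 = -22, attained at (-2, 4).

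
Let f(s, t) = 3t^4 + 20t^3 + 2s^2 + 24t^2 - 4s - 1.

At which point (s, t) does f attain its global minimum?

f(s,t) separates as P(s) + Q(t) − 1, so its minimum is min P + min Q − 1.
P'(s) = 4s - 4 vanishes at s ∈ {1}; Q'(t) = 12t(t + 1)(t + 4) vanishes at t ∈ {-4, -1, 0}.
Local minima of P (where P''>0): P(1)=-2. Local minima of Q: Q(-4)=-128, Q(0)=0.
So the global minimum of f is P(1) + Q(-4) − 1 = -2 − 128 − 1 = -131, attained at (1, -4).

(1, -4)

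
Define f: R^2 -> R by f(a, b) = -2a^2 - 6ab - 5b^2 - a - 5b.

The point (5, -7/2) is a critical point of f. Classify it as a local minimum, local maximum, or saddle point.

local maximum

The Hessian of f is constant: H = [[-4, -6], [-6, -10]].
det(H) = (-4)·(-10) − (-6)² = 4.
det(H) > 0 and tr(H) = -14 < 0, so H is negative definite and the point is a local maximum.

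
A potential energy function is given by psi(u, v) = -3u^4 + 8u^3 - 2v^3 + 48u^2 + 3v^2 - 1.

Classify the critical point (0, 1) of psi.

The mixed partial ∂²psi/∂u∂v is 0, so the Hessian at any point is diag(psi_uu, psi_vv) = diag(12(-3u^2 + 4u + 8), 6(-2v + 1)).
At (0, 1): H = diag(96, -6).
The eigenvalues have opposite signs, so H is indefinite: a saddle point.

saddle point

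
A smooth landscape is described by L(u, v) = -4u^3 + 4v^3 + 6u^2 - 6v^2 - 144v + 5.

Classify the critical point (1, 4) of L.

The mixed partial ∂²L/∂u∂v is 0, so the Hessian at any point is diag(L_uu, L_vv) = diag(12(-2u + 1), 12(2v - 1)).
At (1, 4): H = diag(-12, 84).
The eigenvalues have opposite signs, so H is indefinite: a saddle point.

saddle point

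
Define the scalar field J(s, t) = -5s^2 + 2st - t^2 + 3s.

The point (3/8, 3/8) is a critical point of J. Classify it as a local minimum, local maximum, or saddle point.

local maximum

The Hessian of J is constant: H = [[-10, 2], [2, -2]].
det(H) = (-10)·(-2) − 2² = 16.
det(H) > 0 and tr(H) = -12 < 0, so H is negative definite and the point is a local maximum.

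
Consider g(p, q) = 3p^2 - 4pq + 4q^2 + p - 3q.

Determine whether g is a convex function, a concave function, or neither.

g is quadratic, so its Hessian is the constant matrix H = [[6, -4], [-4, 8]].
det(H) = 32, tr(H) = 14.
det(H) > 0 and tr(H) > 0, so H is positive definite everywhere: convex.

convex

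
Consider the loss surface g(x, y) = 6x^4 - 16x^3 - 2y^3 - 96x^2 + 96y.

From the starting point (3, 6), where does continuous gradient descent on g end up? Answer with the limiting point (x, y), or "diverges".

g is separable, so gradient descent decouples: x follows -∂g/∂x, y follows -∂g/∂y.
∂g/∂x = 24x(x - 4)(x + 2); at x=3 this is -360, so x increases.
∂g/∂y = -6(y - 4)(y + 4); at y=6 this is -120, so y increases.
The y-coordinate has no critical point in that direction and runs off to infinity.

diverges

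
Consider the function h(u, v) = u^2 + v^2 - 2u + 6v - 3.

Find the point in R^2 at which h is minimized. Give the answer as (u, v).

(1, -3)

h(u,v) separates as P(u) + Q(v) − 3, so its minimum is min P + min Q − 3.
P'(u) = 2u - 2 vanishes at u ∈ {1}; Q'(v) = 2v + 6 vanishes at v ∈ {-3}.
Local minima of P (where P''>0): P(1)=-1. Local minima of Q: Q(-3)=-9.
So the global minimum of h is P(1) + Q(-3) − 3 = -1 − 9 − 3 = -13, attained at (1, -3).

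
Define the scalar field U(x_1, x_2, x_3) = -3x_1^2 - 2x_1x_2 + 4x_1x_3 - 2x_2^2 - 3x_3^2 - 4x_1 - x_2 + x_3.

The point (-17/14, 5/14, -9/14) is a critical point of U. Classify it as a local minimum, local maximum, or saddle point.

The Hessian is constant: H = [[-6, -2, 4], [-2, -4, 0], [4, 0, -6]].
Leading principal minors: Δ₁ = -6, Δ₂ = 20, Δ₃ = -56.
The minors alternate sign starting negative (−, +, −), so H is negative definite: a local maximum.

local maximum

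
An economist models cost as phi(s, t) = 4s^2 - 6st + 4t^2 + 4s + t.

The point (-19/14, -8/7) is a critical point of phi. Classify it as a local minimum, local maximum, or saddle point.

The Hessian of phi is constant: H = [[8, -6], [-6, 8]].
det(H) = 8·8 − (-6)² = 28.
det(H) > 0 and tr(H) = 16 > 0, so H is positive definite and the point is a local minimum.

local minimum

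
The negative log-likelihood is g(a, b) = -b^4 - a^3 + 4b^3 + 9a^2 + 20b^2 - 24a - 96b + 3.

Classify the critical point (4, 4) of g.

local maximum

The mixed partial ∂²g/∂a∂b is 0, so the Hessian at any point is diag(g_aa, g_bb) = diag(6(-a + 3), 4(-3b^2 + 6b + 10)).
At (4, 4): H = diag(-6, -56).
Both eigenvalues are negative, so H is negative definite: a local maximum.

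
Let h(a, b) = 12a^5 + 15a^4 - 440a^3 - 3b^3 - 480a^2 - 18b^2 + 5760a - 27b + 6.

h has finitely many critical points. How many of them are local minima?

h separates as a function of a plus a function of b, so ∇h=0 decouples.
∂h/∂a = 60(a - 4)(a - 2)(a + 3)(a + 4) = 0 at a ∈ {-4, -3, 2, 4}; ∂h/∂b = -9(b + 1)(b + 3) = 0 at b ∈ {-3, -1}.
The Hessian is diagonal: diag(h_aa, h_bb). Second derivatives: h_aa(-4)=-2880, h_aa(-3)=2100, h_aa(2)=-3600, h_aa(4)=6720; h_bb(-3)=18, h_bb(-1)=-18.
Local minima occur where both diagonal entries positive: (-3, -3), (4, -3). Count: 2.

2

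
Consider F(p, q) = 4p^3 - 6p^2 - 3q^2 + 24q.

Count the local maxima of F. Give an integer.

F separates as a function of p plus a function of q, so ∇F=0 decouples.
∂F/∂p = 12p(p - 1) = 0 at p ∈ {0, 1}; ∂F/∂q = -6(q - 4) = 0 at q ∈ {4}.
The Hessian is diagonal: diag(F_pp, F_qq). Second derivatives: F_pp(0)=-12, F_pp(1)=12; F_qq(4)=-6.
Local maxima occur where both diagonal entries negative: (0, 4). Count: 1.

1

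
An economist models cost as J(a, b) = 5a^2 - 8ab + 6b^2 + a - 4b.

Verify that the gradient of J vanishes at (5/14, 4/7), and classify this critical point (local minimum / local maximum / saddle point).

∇J = (10a - 8b + 1, -8a + 12b - 4); substituting (5/14, 4/7) gives ∇J = (0, 0), so (5/14, 4/7) is indeed a critical point.
The Hessian of J is constant: H = [[10, -8], [-8, 12]].
det(H) = 10·12 − (-8)² = 56.
det(H) > 0 and tr(H) = 22 > 0, so H is positive definite and the point is a local minimum.

local minimum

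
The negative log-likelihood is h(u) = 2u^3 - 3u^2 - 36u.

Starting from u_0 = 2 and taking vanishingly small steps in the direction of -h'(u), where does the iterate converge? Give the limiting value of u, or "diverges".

h'(u) = 6(u - 3)(u + 2), so h'(2) = -24.
Gradient descent moves in the -h' direction, i.e. u is increasing.
The nearest critical point in that direction is u = 3, where h'' = 30 > 0 (a local minimum). The iterate converges there.

3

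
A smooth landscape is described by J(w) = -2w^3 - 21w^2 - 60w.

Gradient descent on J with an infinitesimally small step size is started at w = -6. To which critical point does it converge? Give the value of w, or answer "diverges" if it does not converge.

-5

J'(w) = -6(w + 2)(w + 5), so J'(-6) = -24.
Gradient descent moves in the -J' direction, i.e. w is increasing.
The nearest critical point in that direction is w = -5, where J'' = 18 > 0 (a local minimum). The iterate converges there.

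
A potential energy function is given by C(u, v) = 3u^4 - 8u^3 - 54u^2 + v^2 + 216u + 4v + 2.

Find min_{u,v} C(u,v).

C(u,v) separates as P(u) + Q(v) + 2, so its minimum is min P + min Q + 2.
P'(u) = 12(u - 3)(u - 2)(u + 3) vanishes at u ∈ {-3, 2, 3}; Q'(v) = 2v + 4 vanishes at v ∈ {-2}.
Local minima of P (where P''>0): P(-3)=-675, P(3)=189. Local minima of Q: Q(-2)=-4.
So the global minimum of C is P(-3) + Q(-2) + 2 = -675 − 4 + 2 = -677, attained at (-3, -2).

-677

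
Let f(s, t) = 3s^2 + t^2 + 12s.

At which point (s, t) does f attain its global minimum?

f(s,t) separates as P(s) + Q(t), so its minimum is min P + min Q.
P'(s) = 6s + 12 vanishes at s ∈ {-2}; Q'(t) = 2t vanishes at t ∈ {0}.
Local minima of P (where P''>0): P(-2)=-12. Local minima of Q: Q(0)=0.
So the global minimum of f is P(-2) + Q(0) = -12 + 0 = -12, attained at (-2, 0).

(-2, 0)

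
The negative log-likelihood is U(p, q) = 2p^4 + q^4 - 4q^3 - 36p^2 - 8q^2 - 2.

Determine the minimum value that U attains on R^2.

-292

U(p,q) separates as A(p) + B(q) − 2, so its minimum is min A + min B − 2.
A'(p) = 8p(p - 3)(p + 3) vanishes at p ∈ {-3, 0, 3}; B'(q) = 4q(q - 4)(q + 1) vanishes at q ∈ {-1, 0, 4}.
Local minima of A (where A''>0): A(-3)=-162, A(3)=-162. Local minima of B: B(-1)=-3, B(4)=-128.
So the global minimum of U is A(-3) + B(4) − 2 = -162 − 128 − 2 = -292, attained at (-3, 4).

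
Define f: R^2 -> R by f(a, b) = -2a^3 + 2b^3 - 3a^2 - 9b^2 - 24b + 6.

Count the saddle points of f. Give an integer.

2

f separates as a function of a plus a function of b, so ∇f=0 decouples.
∂f/∂a = -6a(a + 1) = 0 at a ∈ {-1, 0}; ∂f/∂b = 6(b - 4)(b + 1) = 0 at b ∈ {-1, 4}.
The Hessian is diagonal: diag(f_aa, f_bb). Second derivatives: f_aa(-1)=6, f_aa(0)=-6; f_bb(-1)=-30, f_bb(4)=30.
Saddle points occur where the two diagonal entries have opposite signs: (-1, -1), (0, 4). Count: 2.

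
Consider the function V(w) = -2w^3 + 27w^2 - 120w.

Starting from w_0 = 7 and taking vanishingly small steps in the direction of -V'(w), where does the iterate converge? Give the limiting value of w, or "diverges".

V'(w) = -6(w - 5)(w - 4), so V'(7) = -36.
Gradient descent moves in the -V' direction, i.e. w is increasing.
There is no critical point above w=7, and V' keeps the same sign, so the iterate runs off to +∞.

diverges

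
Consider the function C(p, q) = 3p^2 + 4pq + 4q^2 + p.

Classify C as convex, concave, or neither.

C is quadratic, so its Hessian is the constant matrix H = [[6, 4], [4, 8]].
det(H) = 32, tr(H) = 14.
det(H) > 0 and tr(H) > 0, so H is positive definite everywhere: convex.

convex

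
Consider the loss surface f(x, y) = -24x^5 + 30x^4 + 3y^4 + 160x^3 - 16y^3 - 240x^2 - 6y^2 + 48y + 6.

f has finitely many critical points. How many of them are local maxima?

f separates as a function of x plus a function of y, so ∇f=0 decouples.
∂f/∂x = -120x(x - 2)(x - 1)(x + 2) = 0 at x ∈ {-2, 0, 1, 2}; ∂f/∂y = 12(y - 4)(y - 1)(y + 1) = 0 at y ∈ {-1, 1, 4}.
The Hessian is diagonal: diag(f_xx, f_yy). Second derivatives: f_xx(-2)=2880, f_xx(0)=-480, f_xx(1)=360, f_xx(2)=-960; f_yy(-1)=120, f_yy(1)=-72, f_yy(4)=180.
Local maxima occur where both diagonal entries negative: (0, 1), (2, 1). Count: 2.

2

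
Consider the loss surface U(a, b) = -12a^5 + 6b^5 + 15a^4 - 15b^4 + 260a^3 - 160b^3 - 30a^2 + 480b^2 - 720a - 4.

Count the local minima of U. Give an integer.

4

U separates as a function of a plus a function of b, so ∇U=0 decouples.
∂U/∂a = -60(a - 4)(a - 1)(a + 1)(a + 3) = 0 at a ∈ {-3, -1, 1, 4}; ∂U/∂b = 30b(b - 4)(b - 2)(b + 4) = 0 at b ∈ {-4, 0, 2, 4}.
The Hessian is diagonal: diag(U_aa, U_bb). Second derivatives: U_aa(-3)=3360, U_aa(-1)=-1200, U_aa(1)=1440, U_aa(4)=-6300; U_bb(-4)=-5760, U_bb(0)=960, U_bb(2)=-720, U_bb(4)=1920.
Local minima occur where both diagonal entries positive: (-3, 0), (-3, 4), (1, 0), (1, 4). Count: 4.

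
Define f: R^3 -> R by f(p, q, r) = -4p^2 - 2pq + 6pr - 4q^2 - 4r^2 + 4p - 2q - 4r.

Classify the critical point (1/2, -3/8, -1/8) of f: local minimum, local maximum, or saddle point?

local maximum

The Hessian is constant: H = [[-8, -2, 6], [-2, -8, 0], [6, 0, -8]].
Leading principal minors: Δ₁ = -8, Δ₂ = 60, Δ₃ = -192.
The minors alternate sign starting negative (−, +, −), so H is negative definite: a local maximum.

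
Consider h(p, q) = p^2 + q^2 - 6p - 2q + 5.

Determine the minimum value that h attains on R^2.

-5

h(p,q) separates as A(p) + B(q) + 5, so its minimum is min A + min B + 5.
A'(p) = 2p - 6 vanishes at p ∈ {3}; B'(q) = 2q - 2 vanishes at q ∈ {1}.
Local minima of A (where A''>0): A(3)=-9. Local minima of B: B(1)=-1.
So the global minimum of h is A(3) + B(1) + 5 = -9 − 1 + 5 = -5, attained at (3, 1).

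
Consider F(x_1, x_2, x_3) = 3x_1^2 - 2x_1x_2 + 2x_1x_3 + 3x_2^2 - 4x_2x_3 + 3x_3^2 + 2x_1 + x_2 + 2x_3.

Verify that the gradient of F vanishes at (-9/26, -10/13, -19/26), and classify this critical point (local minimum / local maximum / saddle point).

local minimum

∇F = (6x_1 - 2x_2 + 2x_3 + 2, -2x_1 + 6x_2 - 4x_3 + 1, 2x_1 - 4x_2 + 6x_3 + 2); substituting (-9/26, -10/13, -19/26) gives ∇F = (0, 0, 0), so (-9/26, -10/13, -19/26) is indeed a critical point.
The Hessian is constant: H = [[6, -2, 2], [-2, 6, -4], [2, -4, 6]].
Leading principal minors: Δ₁ = 6, Δ₂ = 32, Δ₃ = 104.
All leading minors are positive, so H is positive definite: a local minimum.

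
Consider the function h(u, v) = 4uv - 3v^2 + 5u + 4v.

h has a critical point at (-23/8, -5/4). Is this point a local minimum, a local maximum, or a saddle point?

The Hessian of h is constant: H = [[0, 4], [4, -6]].
det(H) = 0·(-6) − 4² = -16.
Since det(H) < 0, H is indefinite and the critical point is a saddle point.

saddle point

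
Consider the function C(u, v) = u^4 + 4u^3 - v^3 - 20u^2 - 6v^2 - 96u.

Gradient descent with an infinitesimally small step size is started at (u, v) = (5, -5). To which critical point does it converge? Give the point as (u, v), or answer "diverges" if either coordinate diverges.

(3, -4)

C is separable, so gradient descent decouples: u follows -∂C/∂u, v follows -∂C/∂v.
∂C/∂u = 4(u - 3)(u + 2)(u + 4); at u=5 this is 504, so u decreases.
∂C/∂v = -3v(v + 4); at v=-5 this is -15, so v increases.
u converges to its nearest critical value 3 (a local min of the u-part); v converges to -4. The iterate converges to (3, -4).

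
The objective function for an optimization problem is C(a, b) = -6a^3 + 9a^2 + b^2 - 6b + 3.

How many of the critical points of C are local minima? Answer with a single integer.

1

C separates as a function of a plus a function of b, so ∇C=0 decouples.
∂C/∂a = -18a(a - 1) = 0 at a ∈ {0, 1}; ∂C/∂b = 2(b - 3) = 0 at b ∈ {3}.
The Hessian is diagonal: diag(C_aa, C_bb). Second derivatives: C_aa(0)=18, C_aa(1)=-18; C_bb(3)=2.
Local minima occur where both diagonal entries positive: (0, 3). Count: 1.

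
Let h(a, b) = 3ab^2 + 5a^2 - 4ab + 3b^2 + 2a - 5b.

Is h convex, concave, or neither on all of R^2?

neither

The term 3ab^2 is cubic, so the Hessian is not constant.
∂²h/∂b² = 6a + 6, which takes both signs as a varies (negative for sufficiently negative a). A diagonal entry of the Hessian changing sign means the Hessian is neither positive- nor negative-semidefinite on all of R^2.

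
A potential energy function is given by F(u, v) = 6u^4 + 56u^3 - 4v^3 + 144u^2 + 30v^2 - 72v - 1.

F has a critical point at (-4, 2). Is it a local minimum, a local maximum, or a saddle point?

The mixed partial ∂²F/∂u∂v is 0, so the Hessian at any point is diag(F_uu, F_vv) = diag(24(3u^2 + 14u + 12), 12(-2v + 5)).
At (-4, 2): H = diag(96, 12).
Both eigenvalues are positive, so H is positive definite: a local minimum.

local minimum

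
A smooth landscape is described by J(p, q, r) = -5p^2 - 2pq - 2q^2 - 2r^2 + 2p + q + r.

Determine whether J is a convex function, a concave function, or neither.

concave

J is quadratic, so its Hessian is the constant matrix H = [[-10, -2, 0], [-2, -4, 0], [0, 0, -4]].
Leading principal minors: -10, 36, -144.
Signs alternate −, +, − ⇒ H ≺ 0 ⇒ concave.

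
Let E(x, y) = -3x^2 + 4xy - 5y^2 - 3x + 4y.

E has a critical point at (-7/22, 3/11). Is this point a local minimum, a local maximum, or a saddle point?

local maximum

The Hessian of E is constant: H = [[-6, 4], [4, -10]].
det(H) = (-6)·(-10) − 4² = 44.
det(H) > 0 and tr(H) = -16 < 0, so H is negative definite and the point is a local maximum.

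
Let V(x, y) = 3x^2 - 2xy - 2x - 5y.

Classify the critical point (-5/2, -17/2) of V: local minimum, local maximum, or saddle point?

The Hessian of V is constant: H = [[6, -2], [-2, 0]].
det(H) = 6·0 − (-2)² = -4.
Since det(H) < 0, H is indefinite and the critical point is a saddle point.

saddle point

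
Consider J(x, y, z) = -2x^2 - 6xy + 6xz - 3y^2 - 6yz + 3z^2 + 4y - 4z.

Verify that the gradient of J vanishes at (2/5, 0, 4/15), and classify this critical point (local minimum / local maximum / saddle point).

saddle point

∇J = (-4x - 6y + 6z, -6x - 6y - 6z + 4, 6x - 6y + 6z - 4); substituting (2/5, 0, 4/15) gives ∇J = (0, 0, 0), so (2/5, 0, 4/15) is indeed a critical point.
The Hessian is constant: H = [[-4, -6, 6], [-6, -6, -6], [6, -6, 6]].
Leading principal minors: Δ₁ = -4, Δ₂ = -12, Δ₃ = 720.
The minors fit neither the all-positive nor the alternating-sign pattern, so H is indefinite: a saddle point.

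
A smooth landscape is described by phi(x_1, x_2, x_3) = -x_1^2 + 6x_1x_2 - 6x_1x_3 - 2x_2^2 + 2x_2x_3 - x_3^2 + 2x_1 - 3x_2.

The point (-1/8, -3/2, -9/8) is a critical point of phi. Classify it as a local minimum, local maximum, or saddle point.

The Hessian is constant: H = [[-2, 6, -6], [6, -4, 2], [-6, 2, -2]].
Leading principal minors: Δ₁ = -2, Δ₂ = -28, Δ₃ = 64.
The minors fit neither the all-positive nor the alternating-sign pattern, so H is indefinite: a saddle point.

saddle point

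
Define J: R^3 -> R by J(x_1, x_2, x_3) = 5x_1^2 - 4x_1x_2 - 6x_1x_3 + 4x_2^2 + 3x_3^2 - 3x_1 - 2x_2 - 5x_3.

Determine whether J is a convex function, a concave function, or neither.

J is quadratic, so its Hessian is the constant matrix H = [[10, -4, -6], [-4, 8, 0], [-6, 0, 6]].
Leading principal minors: 10, 64, 96.
All positive ⇒ H ≻ 0 ⇒ convex.

convex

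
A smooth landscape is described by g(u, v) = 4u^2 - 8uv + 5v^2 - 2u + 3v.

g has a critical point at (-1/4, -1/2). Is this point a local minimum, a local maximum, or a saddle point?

The Hessian of g is constant: H = [[8, -8], [-8, 10]].
det(H) = 8·10 − (-8)² = 16.
det(H) > 0 and tr(H) = 18 > 0, so H is positive definite and the point is a local minimum.

local minimum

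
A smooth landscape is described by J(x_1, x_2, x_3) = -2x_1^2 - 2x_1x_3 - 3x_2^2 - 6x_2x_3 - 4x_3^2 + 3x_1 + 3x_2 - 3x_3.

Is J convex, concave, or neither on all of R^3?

concave

J is quadratic, so its Hessian is the constant matrix H = [[-4, 0, -2], [0, -6, -6], [-2, -6, -8]].
Leading principal minors: -4, 24, -24.
Signs alternate −, +, − ⇒ H ≺ 0 ⇒ concave.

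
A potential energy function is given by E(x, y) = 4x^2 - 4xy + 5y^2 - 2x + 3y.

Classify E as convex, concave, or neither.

E is quadratic, so its Hessian is the constant matrix H = [[8, -4], [-4, 10]].
det(H) = 64, tr(H) = 18.
det(H) > 0 and tr(H) > 0, so H is positive definite everywhere: convex.

convex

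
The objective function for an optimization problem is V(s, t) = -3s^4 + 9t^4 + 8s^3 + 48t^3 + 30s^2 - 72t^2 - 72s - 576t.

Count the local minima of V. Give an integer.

2

V separates as a function of s plus a function of t, so ∇V=0 decouples.
∂V/∂s = -12(s - 3)(s - 1)(s + 2) = 0 at s ∈ {-2, 1, 3}; ∂V/∂t = 36(t - 2)(t + 2)(t + 4) = 0 at t ∈ {-4, -2, 2}.
The Hessian is diagonal: diag(V_ss, V_tt). Second derivatives: V_ss(-2)=-180, V_ss(1)=72, V_ss(3)=-120; V_tt(-4)=432, V_tt(-2)=-288, V_tt(2)=864.
Local minima occur where both diagonal entries positive: (1, -4), (1, 2). Count: 2.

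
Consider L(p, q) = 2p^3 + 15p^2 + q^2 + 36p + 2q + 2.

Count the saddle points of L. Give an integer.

L separates as a function of p plus a function of q, so ∇L=0 decouples.
∂L/∂p = 6(p + 2)(p + 3) = 0 at p ∈ {-3, -2}; ∂L/∂q = 2(q + 1) = 0 at q ∈ {-1}.
The Hessian is diagonal: diag(L_pp, L_qq). Second derivatives: L_pp(-3)=-6, L_pp(-2)=6; L_qq(-1)=2.
Saddle points occur where the two diagonal entries have opposite signs: (-3, -1). Count: 1.

1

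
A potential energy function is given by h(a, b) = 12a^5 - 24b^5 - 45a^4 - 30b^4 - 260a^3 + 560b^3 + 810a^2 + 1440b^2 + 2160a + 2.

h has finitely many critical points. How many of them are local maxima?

4

h separates as a function of a plus a function of b, so ∇h=0 decouples.
∂h/∂a = 60(a - 4)(a - 3)(a + 1)(a + 3) = 0 at a ∈ {-3, -1, 3, 4}; ∂h/∂b = -120b(b - 4)(b + 2)(b + 3) = 0 at b ∈ {-3, -2, 0, 4}.
The Hessian is diagonal: diag(h_aa, h_bb). Second derivatives: h_aa(-3)=-5040, h_aa(-1)=2400, h_aa(3)=-1440, h_aa(4)=2100; h_bb(-3)=2520, h_bb(-2)=-1440, h_bb(0)=2880, h_bb(4)=-20160.
Local maxima occur where both diagonal entries negative: (-3, -2), (-3, 4), (3, -2), (3, 4). Count: 4.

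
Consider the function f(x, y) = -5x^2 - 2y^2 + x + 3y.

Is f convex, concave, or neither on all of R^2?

f is quadratic, so its Hessian is the constant matrix H = [[-10, 0], [0, -4]].
det(H) = 40, tr(H) = -14.
det(H) > 0 and tr(H) < 0, so H is negative definite everywhere: concave.

concave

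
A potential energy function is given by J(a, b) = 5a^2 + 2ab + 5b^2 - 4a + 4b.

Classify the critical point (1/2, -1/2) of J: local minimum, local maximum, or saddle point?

local minimum

The Hessian of J is constant: H = [[10, 2], [2, 10]].
det(H) = 10·10 − 2² = 96.
det(H) > 0 and tr(H) = 20 > 0, so H is positive definite and the point is a local minimum.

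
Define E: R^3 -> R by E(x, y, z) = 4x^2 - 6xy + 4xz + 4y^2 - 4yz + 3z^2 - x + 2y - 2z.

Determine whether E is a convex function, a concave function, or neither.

convex

E is quadratic, so its Hessian is the constant matrix H = [[8, -6, 4], [-6, 8, -4], [4, -4, 6]].
Leading principal minors: 8, 28, 104.
All positive ⇒ H ≻ 0 ⇒ convex.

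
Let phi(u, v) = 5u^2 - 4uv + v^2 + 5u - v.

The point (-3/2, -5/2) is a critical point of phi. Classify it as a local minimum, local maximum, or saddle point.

The Hessian of phi is constant: H = [[10, -4], [-4, 2]].
det(H) = 10·2 − (-4)² = 4.
det(H) > 0 and tr(H) = 12 > 0, so H is positive definite and the point is a local minimum.

local minimum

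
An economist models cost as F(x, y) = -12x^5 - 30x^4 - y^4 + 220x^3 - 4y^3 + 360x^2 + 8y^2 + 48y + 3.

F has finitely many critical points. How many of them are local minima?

2

F separates as a function of x plus a function of y, so ∇F=0 decouples.
∂F/∂x = -60x(x - 3)(x + 1)(x + 4) = 0 at x ∈ {-4, -1, 0, 3}; ∂F/∂y = -4(y - 2)(y + 2)(y + 3) = 0 at y ∈ {-3, -2, 2}.
The Hessian is diagonal: diag(F_xx, F_yy). Second derivatives: F_xx(-4)=5040, F_xx(-1)=-720, F_xx(0)=720, F_xx(3)=-5040; F_yy(-3)=-20, F_yy(-2)=16, F_yy(2)=-80.
Local minima occur where both diagonal entries positive: (-4, -2), (0, -2). Count: 2.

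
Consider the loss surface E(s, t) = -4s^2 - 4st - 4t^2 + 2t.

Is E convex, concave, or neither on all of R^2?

E is quadratic, so its Hessian is the constant matrix H = [[-8, -4], [-4, -8]].
det(H) = 48, tr(H) = -16.
det(H) > 0 and tr(H) < 0, so H is negative definite everywhere: concave.

concave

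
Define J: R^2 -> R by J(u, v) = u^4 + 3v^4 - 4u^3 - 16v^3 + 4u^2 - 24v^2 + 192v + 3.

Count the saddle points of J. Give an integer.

J separates as a function of u plus a function of v, so ∇J=0 decouples.
∂J/∂u = 4u(u - 2)(u - 1) = 0 at u ∈ {0, 1, 2}; ∂J/∂v = 12(v - 4)(v - 2)(v + 2) = 0 at v ∈ {-2, 2, 4}.
The Hessian is diagonal: diag(J_uu, J_vv). Second derivatives: J_uu(0)=8, J_uu(1)=-4, J_uu(2)=8; J_vv(-2)=288, J_vv(2)=-96, J_vv(4)=144.
Saddle points occur where the two diagonal entries have opposite signs: (0, 2), (1, -2), (1, 4), (2, 2). Count: 4.

4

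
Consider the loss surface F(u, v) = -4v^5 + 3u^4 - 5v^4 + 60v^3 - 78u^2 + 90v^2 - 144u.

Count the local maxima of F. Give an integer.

2

F separates as a function of u plus a function of v, so ∇F=0 decouples.
∂F/∂u = 12(u - 4)(u + 1)(u + 3) = 0 at u ∈ {-3, -1, 4}; ∂F/∂v = -20v(v - 3)(v + 1)(v + 3) = 0 at v ∈ {-3, -1, 0, 3}.
The Hessian is diagonal: diag(F_uu, F_vv). Second derivatives: F_uu(-3)=168, F_uu(-1)=-120, F_uu(4)=420; F_vv(-3)=720, F_vv(-1)=-160, F_vv(0)=180, F_vv(3)=-1440.
Local maxima occur where both diagonal entries negative: (-1, -1), (-1, 3). Count: 2.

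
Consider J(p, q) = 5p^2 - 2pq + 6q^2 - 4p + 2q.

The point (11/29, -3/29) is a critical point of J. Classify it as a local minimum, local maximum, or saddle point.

local minimum

The Hessian of J is constant: H = [[10, -2], [-2, 12]].
det(H) = 10·12 − (-2)² = 116.
det(H) > 0 and tr(H) = 22 > 0, so H is positive definite and the point is a local minimum.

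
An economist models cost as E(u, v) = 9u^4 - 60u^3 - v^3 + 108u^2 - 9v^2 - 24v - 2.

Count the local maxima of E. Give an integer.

1

E separates as a function of u plus a function of v, so ∇E=0 decouples.
∂E/∂u = 36u(u - 3)(u - 2) = 0 at u ∈ {0, 2, 3}; ∂E/∂v = -3(v + 2)(v + 4) = 0 at v ∈ {-4, -2}.
The Hessian is diagonal: diag(E_uu, E_vv). Second derivatives: E_uu(0)=216, E_uu(2)=-72, E_uu(3)=108; E_vv(-4)=6, E_vv(-2)=-6.
Local maxima occur where both diagonal entries negative: (2, -2). Count: 1.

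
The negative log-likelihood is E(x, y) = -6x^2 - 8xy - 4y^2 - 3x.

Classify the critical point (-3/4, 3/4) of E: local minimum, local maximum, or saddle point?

local maximum

The Hessian of E is constant: H = [[-12, -8], [-8, -8]].
det(H) = (-12)·(-8) − (-8)² = 32.
det(H) > 0 and tr(H) = -20 < 0, so H is negative definite and the point is a local maximum.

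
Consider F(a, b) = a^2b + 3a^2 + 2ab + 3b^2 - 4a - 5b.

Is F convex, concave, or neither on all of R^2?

The term a^2b is cubic, so the Hessian is not constant.
∂²F/∂a² = 2b + 6, which takes both signs as b varies (negative for sufficiently negative b). A diagonal entry of the Hessian changing sign means the Hessian is neither positive- nor negative-semidefinite on all of R^2.

neither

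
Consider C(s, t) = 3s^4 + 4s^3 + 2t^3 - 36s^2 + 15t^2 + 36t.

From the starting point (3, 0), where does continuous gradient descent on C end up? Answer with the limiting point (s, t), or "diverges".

C is separable, so gradient descent decouples: s follows -∂C/∂s, t follows -∂C/∂t.
∂C/∂s = 12s(s - 2)(s + 3); at s=3 this is 216, so s decreases.
∂C/∂t = 6(t + 2)(t + 3); at t=0 this is 36, so t decreases.
s converges to its nearest critical value 2 (a local min of the s-part); t converges to -2. The iterate converges to (2, -2).

(2, -2)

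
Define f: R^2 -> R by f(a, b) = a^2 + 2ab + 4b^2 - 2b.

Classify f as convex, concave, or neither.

f is quadratic, so its Hessian is the constant matrix H = [[2, 2], [2, 8]].
det(H) = 12, tr(H) = 10.
det(H) > 0 and tr(H) > 0, so H is positive definite everywhere: convex.

convex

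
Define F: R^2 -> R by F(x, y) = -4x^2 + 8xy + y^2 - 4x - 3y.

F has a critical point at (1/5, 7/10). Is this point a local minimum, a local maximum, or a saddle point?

saddle point

The Hessian of F is constant: H = [[-8, 8], [8, 2]].
det(H) = (-8)·2 − 8² = -80.
Since det(H) < 0, H is indefinite and the critical point is a saddle point.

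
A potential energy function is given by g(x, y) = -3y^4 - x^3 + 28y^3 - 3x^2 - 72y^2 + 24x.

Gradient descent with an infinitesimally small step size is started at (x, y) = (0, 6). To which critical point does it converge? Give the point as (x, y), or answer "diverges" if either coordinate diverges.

g is separable, so gradient descent decouples: x follows -∂g/∂x, y follows -∂g/∂y.
∂g/∂x = -3(x - 2)(x + 4); at x=0 this is 24, so x decreases.
∂g/∂y = -12y(y - 4)(y - 3); at y=6 this is -432, so y increases.
The y-coordinate has no critical point in that direction and runs off to infinity.

diverges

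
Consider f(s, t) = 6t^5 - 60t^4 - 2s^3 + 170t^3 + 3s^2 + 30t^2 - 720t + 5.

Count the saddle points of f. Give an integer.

4

f separates as a function of s plus a function of t, so ∇f=0 decouples.
∂f/∂s = -6s(s - 1) = 0 at s ∈ {0, 1}; ∂f/∂t = 30(t - 4)(t - 3)(t - 2)(t + 1) = 0 at t ∈ {-1, 2, 3, 4}.
The Hessian is diagonal: diag(f_ss, f_tt). Second derivatives: f_ss(0)=6, f_ss(1)=-6; f_tt(-1)=-1800, f_tt(2)=180, f_tt(3)=-120, f_tt(4)=300.
Saddle points occur where the two diagonal entries have opposite signs: (0, -1), (0, 3), (1, 2), (1, 4). Count: 4.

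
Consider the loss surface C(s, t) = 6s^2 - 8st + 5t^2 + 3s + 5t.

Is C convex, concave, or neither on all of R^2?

C is quadratic, so its Hessian is the constant matrix H = [[12, -8], [-8, 10]].
det(H) = 56, tr(H) = 22.
det(H) > 0 and tr(H) > 0, so H is positive definite everywhere: convex.

convex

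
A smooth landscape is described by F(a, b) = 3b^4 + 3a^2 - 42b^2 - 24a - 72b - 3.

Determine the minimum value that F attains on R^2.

-402

F(a,b) separates as P(a) + Q(b) − 3, so its minimum is min P + min Q − 3.
P'(a) = 6a - 24 vanishes at a ∈ {4}; Q'(b) = 12(b - 3)(b + 1)(b + 2) vanishes at b ∈ {-2, -1, 3}.
Local minima of P (where P''>0): P(4)=-48. Local minima of Q: Q(-2)=24, Q(3)=-351.
So the global minimum of F is P(4) + Q(3) − 3 = -48 − 351 − 3 = -402, attained at (4, 3).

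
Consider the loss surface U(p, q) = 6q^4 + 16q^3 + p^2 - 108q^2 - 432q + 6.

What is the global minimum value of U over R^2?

U(p,q) separates as A(p) + B(q) + 6, so its minimum is min A + min B + 6.
A'(p) = 2p vanishes at p ∈ {0}; B'(q) = 24(q - 3)(q + 2)(q + 3) vanishes at q ∈ {-3, -2, 3}.
Local minima of A (where A''>0): A(0)=0. Local minima of B: B(-3)=378, B(3)=-1350.
So the global minimum of U is A(0) + B(3) + 6 = 0 − 1350 + 6 = -1344, attained at (0, 3).

-1344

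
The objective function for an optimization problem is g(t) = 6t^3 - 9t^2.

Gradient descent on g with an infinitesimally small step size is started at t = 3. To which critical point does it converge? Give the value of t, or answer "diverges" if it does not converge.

g'(t) = 18t(t - 1), so g'(3) = 108.
Gradient descent moves in the -g' direction, i.e. t is decreasing.
The nearest critical point in that direction is t = 1, where g'' = 18 > 0 (a local minimum). The iterate converges there.

1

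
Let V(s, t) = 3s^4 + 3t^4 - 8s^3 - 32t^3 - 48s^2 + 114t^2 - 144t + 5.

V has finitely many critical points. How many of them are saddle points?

V separates as a function of s plus a function of t, so ∇V=0 decouples.
∂V/∂s = 12s(s - 4)(s + 2) = 0 at s ∈ {-2, 0, 4}; ∂V/∂t = 12(t - 4)(t - 3)(t - 1) = 0 at t ∈ {1, 3, 4}.
The Hessian is diagonal: diag(V_ss, V_tt). Second derivatives: V_ss(-2)=144, V_ss(0)=-96, V_ss(4)=288; V_tt(1)=72, V_tt(3)=-24, V_tt(4)=36.
Saddle points occur where the two diagonal entries have opposite signs: (-2, 3), (0, 1), (0, 4), (4, 3). Count: 4.

4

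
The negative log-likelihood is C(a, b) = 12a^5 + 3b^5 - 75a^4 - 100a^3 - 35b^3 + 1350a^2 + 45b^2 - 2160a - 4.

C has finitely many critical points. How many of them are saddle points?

8

C separates as a function of a plus a function of b, so ∇C=0 decouples.
∂C/∂a = 60(a - 4)(a - 3)(a - 1)(a + 3) = 0 at a ∈ {-3, 1, 3, 4}; ∂C/∂b = 15b(b - 2)(b - 1)(b + 3) = 0 at b ∈ {-3, 0, 1, 2}.
The Hessian is diagonal: diag(C_aa, C_bb). Second derivatives: C_aa(-3)=-10080, C_aa(1)=1440, C_aa(3)=-720, C_aa(4)=1260; C_bb(-3)=-900, C_bb(0)=90, C_bb(1)=-60, C_bb(2)=150.
Saddle points occur where the two diagonal entries have opposite signs: (-3, 0), (-3, 2), (1, -3), (1, 1), (3, 0), (3, 2), (4, -3), (4, 1). Count: 8.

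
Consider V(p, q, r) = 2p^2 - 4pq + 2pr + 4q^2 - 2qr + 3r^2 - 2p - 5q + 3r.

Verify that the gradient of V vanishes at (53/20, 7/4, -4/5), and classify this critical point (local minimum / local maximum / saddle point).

∇V = (4p - 4q + 2r - 2, -4p + 8q - 2r - 5, 2p - 2q + 6r + 3); substituting (53/20, 7/4, -4/5) gives ∇V = (0, 0, 0), so (53/20, 7/4, -4/5) is indeed a critical point.
The Hessian is constant: H = [[4, -4, 2], [-4, 8, -2], [2, -2, 6]].
Leading principal minors: Δ₁ = 4, Δ₂ = 16, Δ₃ = 80.
All leading minors are positive, so H is positive definite: a local minimum.

local minimum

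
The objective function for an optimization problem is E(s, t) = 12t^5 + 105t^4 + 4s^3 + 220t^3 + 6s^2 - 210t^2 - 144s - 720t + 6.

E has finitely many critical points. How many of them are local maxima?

E separates as a function of s plus a function of t, so ∇E=0 decouples.
∂E/∂s = 12(s - 3)(s + 4) = 0 at s ∈ {-4, 3}; ∂E/∂t = 60(t - 1)(t + 1)(t + 3)(t + 4) = 0 at t ∈ {-4, -3, -1, 1}.
The Hessian is diagonal: diag(E_ss, E_tt). Second derivatives: E_ss(-4)=-84, E_ss(3)=84; E_tt(-4)=-900, E_tt(-3)=480, E_tt(-1)=-720, E_tt(1)=2400.
Local maxima occur where both diagonal entries negative: (-4, -4), (-4, -1). Count: 2.

2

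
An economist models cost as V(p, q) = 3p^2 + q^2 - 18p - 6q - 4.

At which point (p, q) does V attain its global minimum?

V(p,q) separates as A(p) + B(q) − 4, so its minimum is min A + min B − 4.
A'(p) = 6p - 18 vanishes at p ∈ {3}; B'(q) = 2q - 6 vanishes at q ∈ {3}.
Local minima of A (where A''>0): A(3)=-27. Local minima of B: B(3)=-9.
So the global minimum of V is A(3) + B(3) − 4 = -27 − 9 − 4 = -40, attained at (3, 3).

(3, 3)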